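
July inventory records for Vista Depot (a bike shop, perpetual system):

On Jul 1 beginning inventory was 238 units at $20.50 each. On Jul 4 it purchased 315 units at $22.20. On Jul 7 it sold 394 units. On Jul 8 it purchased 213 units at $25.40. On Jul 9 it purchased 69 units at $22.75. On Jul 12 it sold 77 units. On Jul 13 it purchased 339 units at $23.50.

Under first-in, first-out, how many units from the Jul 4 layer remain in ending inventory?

82

Jul 7, 394 sold [FIFO — oldest first]: 238 @ $20.50 + 156 @ $22.20 = $8,342.20
Jul 12, 77 sold [FIFO — oldest first]: 77 @ $22.20 = $1,709.40
Total COGS = $8,342.20 + $1,709.40 = $10,051.60
Ending inventory: 82 @ $22.20 + 213 @ $25.40 + 69 @ $22.75 + 339 @ $23.50 = $16,766.85
Check: goods available $26,818.45 = COGS $10,051.60 + ending $16,766.85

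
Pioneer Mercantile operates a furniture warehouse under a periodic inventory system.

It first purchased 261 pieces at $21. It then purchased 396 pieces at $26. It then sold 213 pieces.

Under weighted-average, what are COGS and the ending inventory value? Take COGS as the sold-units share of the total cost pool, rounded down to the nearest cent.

COGS = $5,114.91; ending inventory = $10,662.09

Sale 1, sell 213: 213/657 × $15,777.00 → $5,114.91
Ending inventory (cost pool remaining) = $10,662.09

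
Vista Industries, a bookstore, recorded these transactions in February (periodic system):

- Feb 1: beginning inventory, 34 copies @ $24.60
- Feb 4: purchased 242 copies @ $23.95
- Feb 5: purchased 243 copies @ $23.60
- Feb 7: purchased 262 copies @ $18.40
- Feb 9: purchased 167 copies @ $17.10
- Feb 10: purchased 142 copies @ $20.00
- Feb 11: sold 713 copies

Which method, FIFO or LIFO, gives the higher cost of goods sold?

FIFO

FIFO COGS: 34 @ $24.60 + 242 @ $23.95 + 243 @ $23.60 + 194 @ $18.40 = $15,936.70
LIFO COGS: 142 @ $20.00 + 167 @ $17.10 + 262 @ $18.40 + 142 @ $23.60 = $13,867.70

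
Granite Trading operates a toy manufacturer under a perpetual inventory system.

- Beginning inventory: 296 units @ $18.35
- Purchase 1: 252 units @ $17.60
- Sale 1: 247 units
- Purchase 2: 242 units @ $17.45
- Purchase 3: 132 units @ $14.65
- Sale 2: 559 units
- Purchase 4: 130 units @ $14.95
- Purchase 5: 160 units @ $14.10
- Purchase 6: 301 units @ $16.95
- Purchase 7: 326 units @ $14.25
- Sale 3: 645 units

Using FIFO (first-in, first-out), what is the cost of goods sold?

Sale 1 (247) [FIFO — oldest first]: 247 @ $18.35 = $4,532.45
Sale 2 (559) [FIFO — oldest first]: 49 @ $18.35 + 252 @ $17.60 + 242 @ $17.45 + 16 @ $14.65 = $9,791.65
Sale 3 (645) [FIFO — oldest first]: 116 @ $14.65 + 130 @ $14.95 + 160 @ $14.10 + 239 @ $16.95 = $9,949.95
Total COGS = $4,532.45 + $9,791.65 + $9,949.95 = $24,274.05
Ending inventory: 62 @ $16.95 + 326 @ $14.25 = $5,696.40

COGS = $24,274.05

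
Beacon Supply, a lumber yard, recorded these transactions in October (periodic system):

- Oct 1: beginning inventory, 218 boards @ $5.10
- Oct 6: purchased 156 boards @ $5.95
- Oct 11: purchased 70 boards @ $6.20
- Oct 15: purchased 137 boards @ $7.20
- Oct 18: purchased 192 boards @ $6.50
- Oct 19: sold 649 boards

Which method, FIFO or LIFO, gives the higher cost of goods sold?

LIFO

FIFO COGS: 218 @ $5.10 + 156 @ $5.95 + 70 @ $6.20 + 137 @ $7.20 + 68 @ $6.50 = $3,902.40
LIFO COGS: 192 @ $6.50 + 137 @ $7.20 + 70 @ $6.20 + 156 @ $5.95 + 94 @ $5.10 = $4,076.00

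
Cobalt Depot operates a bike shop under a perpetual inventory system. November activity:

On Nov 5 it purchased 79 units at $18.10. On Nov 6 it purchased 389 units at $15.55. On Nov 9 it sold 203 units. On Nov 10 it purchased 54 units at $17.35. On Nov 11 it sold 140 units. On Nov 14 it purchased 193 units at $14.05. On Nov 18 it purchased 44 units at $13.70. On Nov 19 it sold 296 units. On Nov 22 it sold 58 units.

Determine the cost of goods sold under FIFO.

COGS = $10,874.50

Nov 9, 203 sold [FIFO — oldest first]: 79 @ $18.10 + 124 @ $15.55 = $3,358.10
Nov 11, 140 sold [FIFO — oldest first]: 140 @ $15.55 = $2,177.00
Nov 19, 296 sold [FIFO — oldest first]: 125 @ $15.55 + 54 @ $17.35 + 117 @ $14.05 = $4,524.50
Nov 22, 58 sold [FIFO — oldest first]: 58 @ $14.05 = $814.90
Total COGS = $3,358.10 + $2,177.00 + $4,524.50 + $814.90 = $10,874.50
Ending inventory: 18 @ $14.05 + 44 @ $13.70 = $855.70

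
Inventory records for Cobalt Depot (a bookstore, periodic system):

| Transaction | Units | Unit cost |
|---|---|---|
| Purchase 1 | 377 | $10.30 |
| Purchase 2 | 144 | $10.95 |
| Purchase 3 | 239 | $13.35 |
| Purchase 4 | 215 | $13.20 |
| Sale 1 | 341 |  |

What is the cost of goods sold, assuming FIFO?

COGS = $3,512.30

Sale 1 (341) [FIFO — oldest first]: 341 @ $10.30 = $3,512.30
Ending inventory: 36 @ $10.30 + 144 @ $10.95 + 239 @ $13.35 + 215 @ $13.20 = $7,976.25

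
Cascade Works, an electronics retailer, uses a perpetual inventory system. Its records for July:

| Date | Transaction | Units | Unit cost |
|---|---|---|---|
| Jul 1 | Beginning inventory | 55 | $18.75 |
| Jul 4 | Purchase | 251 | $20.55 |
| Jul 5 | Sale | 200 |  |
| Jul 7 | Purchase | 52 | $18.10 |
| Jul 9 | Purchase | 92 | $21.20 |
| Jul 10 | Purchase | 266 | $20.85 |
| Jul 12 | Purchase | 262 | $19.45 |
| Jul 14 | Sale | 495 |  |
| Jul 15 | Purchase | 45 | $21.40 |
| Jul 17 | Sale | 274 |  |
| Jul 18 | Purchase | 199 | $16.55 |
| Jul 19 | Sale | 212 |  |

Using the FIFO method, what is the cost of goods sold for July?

COGS = $23,300.80

Jul 5, 200 sold [FIFO — oldest first]: 55 @ $18.75 + 145 @ $20.55 = $4,011.00
Jul 14, 495 sold [FIFO — oldest first]: 106 @ $20.55 + 52 @ $18.10 + 92 @ $21.20 + 245 @ $20.85 = $10,178.15
Jul 17, 274 sold [FIFO — oldest first]: 21 @ $20.85 + 253 @ $19.45 = $5,358.70
Jul 19, 212 sold [FIFO — oldest first]: 9 @ $19.45 + 45 @ $21.40 + 158 @ $16.55 = $3,752.95
Total COGS = $4,011.00 + $10,178.15 + $5,358.70 + $3,752.95 = $23,300.80
Ending inventory: 41 @ $16.55 = $678.55
Check: goods available $23,979.35 = COGS $23,300.80 + ending $678.55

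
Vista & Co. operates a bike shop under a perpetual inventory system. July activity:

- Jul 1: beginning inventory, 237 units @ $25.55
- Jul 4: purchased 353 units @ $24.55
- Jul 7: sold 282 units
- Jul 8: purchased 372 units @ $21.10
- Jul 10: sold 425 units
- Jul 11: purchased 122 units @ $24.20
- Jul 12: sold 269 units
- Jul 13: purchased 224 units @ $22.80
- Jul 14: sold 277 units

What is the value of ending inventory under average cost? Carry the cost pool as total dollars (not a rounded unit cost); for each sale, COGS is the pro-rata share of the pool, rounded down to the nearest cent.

After Jul 1: 237 on hand, pool $6,055.35 (≈ $25.5500 each)
After Jul 4: 590 on hand, pool $14,721.50 (≈ $24.9517 each)
Jul 7, sell 282: 282/590 × $14,721.50 → $7,036.37
After Jul 8: 680 on hand, pool $15,534.33 (≈ $22.8446 each)
Jul 10, sell 425: 425/680 × $15,534.33 → $9,708.95
After Jul 11: 377 on hand, pool $8,777.78 (≈ $23.2832 each)
Jul 12, sell 269: 269/377 × $8,777.78 → $6,263.19
After Jul 13: 332 on hand, pool $7,621.79 (≈ $22.9572 each)
Jul 14, sell 277: 277/332 × $7,621.79 → $6,359.14
Total COGS = $7,036.37 + $9,708.95 + $6,263.19 + $6,359.14 = $29,367.65
Ending inventory (cost pool remaining) = $1,262.65

Ending inventory = $1,262.65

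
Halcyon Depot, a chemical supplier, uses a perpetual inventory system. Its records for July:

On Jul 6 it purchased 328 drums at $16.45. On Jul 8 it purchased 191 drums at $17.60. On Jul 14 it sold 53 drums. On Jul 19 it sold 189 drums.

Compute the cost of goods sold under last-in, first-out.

COGS = $4,200.55

Jul 14, 53 sold [LIFO — newest first]: 53 @ $17.60 = $932.80
Jul 19, 189 sold [LIFO — newest first]: 138 @ $17.60 + 51 @ $16.45 = $3,267.75
Total COGS = $932.80 + $3,267.75 = $4,200.55
Ending inventory: 277 @ $16.45 = $4,556.65
Check: goods available $8,757.20 = COGS $4,200.55 + ending $4,556.65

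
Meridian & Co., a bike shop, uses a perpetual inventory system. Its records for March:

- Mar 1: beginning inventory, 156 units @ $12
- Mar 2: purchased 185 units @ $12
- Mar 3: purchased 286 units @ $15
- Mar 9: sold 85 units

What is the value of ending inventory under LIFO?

Ending inventory = $7,107

Mar 9, 85 sold [LIFO — newest first]: 85 @ $15 = $1,275
Ending inventory: 156 @ $12 + 185 @ $12 + 201 @ $15 = $7,107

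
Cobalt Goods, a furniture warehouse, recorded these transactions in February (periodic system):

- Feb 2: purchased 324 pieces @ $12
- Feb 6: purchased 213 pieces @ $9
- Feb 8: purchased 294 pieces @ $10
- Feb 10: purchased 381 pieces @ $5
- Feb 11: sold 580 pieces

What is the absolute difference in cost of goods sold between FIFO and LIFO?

$2,340

FIFO COGS: 324 @ $12 + 213 @ $9 + 43 @ $10 = $6,235
LIFO COGS: 381 @ $5 + 199 @ $10 = $3,895
Difference = |$6,235 − $3,895| = $2,340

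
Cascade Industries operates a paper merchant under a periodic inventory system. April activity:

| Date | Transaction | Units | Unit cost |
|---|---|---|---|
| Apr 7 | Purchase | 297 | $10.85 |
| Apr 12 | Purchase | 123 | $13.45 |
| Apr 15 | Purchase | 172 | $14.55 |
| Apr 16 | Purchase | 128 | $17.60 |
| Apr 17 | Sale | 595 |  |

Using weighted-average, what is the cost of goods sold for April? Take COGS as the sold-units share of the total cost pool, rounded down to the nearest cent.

COGS = $7,959.94

Apr 17, sell 595: 595/720 × $9,632.20 → $7,959.94
Ending inventory (cost pool remaining) = $1,672.26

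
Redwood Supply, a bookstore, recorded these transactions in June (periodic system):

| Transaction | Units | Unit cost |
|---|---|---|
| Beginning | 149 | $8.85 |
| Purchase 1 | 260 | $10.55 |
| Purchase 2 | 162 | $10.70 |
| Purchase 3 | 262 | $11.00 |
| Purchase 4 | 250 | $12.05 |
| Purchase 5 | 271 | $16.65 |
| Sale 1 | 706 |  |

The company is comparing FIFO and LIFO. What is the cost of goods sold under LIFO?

FIFO COGS: 149 @ $8.85 + 260 @ $10.55 + 162 @ $10.70 + 135 @ $11.00 = $7,280.05
LIFO COGS: 271 @ $16.65 + 250 @ $12.05 + 185 @ $11.00 = $9,559.65

COGS = $9,559.65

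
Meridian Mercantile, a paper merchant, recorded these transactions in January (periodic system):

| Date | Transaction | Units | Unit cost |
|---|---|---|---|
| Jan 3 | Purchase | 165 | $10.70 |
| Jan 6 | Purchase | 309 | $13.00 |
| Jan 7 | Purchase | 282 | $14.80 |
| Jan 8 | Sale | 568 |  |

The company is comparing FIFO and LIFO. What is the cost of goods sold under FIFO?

FIFO COGS: 165 @ $10.70 + 309 @ $13.00 + 94 @ $14.80 = $7,173.70
LIFO COGS: 282 @ $14.80 + 286 @ $13.00 = $7,891.60

COGS = $7,173.70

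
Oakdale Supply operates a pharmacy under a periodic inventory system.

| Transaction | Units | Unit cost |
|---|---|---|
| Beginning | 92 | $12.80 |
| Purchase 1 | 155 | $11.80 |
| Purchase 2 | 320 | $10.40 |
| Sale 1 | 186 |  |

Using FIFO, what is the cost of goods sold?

COGS = $2,286.80

Sale 1 (186) [FIFO — oldest first]: 92 @ $12.80 + 94 @ $11.80 = $2,286.80
Ending inventory: 61 @ $11.80 + 320 @ $10.40 = $4,047.80
Check: goods available $6,334.60 = COGS $2,286.80 + ending $4,047.80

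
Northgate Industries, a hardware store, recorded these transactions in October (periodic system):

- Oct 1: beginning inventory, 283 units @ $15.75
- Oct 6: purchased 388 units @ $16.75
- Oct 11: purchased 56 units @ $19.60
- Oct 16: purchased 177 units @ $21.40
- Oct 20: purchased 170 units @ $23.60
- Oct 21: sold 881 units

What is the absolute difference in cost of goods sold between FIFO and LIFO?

$1,464.45

FIFO COGS: 283 @ $15.75 + 388 @ $16.75 + 56 @ $19.60 + 154 @ $21.40 = $15,349.45
LIFO COGS: 170 @ $23.60 + 177 @ $21.40 + 56 @ $19.60 + 388 @ $16.75 + 90 @ $15.75 = $16,813.90
Difference = |$15,349.45 − $16,813.90| = $1,464.45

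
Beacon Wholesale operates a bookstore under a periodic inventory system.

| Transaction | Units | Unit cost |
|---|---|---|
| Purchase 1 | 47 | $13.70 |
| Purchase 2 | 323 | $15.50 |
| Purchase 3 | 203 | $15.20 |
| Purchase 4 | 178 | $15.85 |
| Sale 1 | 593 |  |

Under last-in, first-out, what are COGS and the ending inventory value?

Sale 1 (593) [LIFO — newest first]: 178 @ $15.85 + 203 @ $15.20 + 212 @ $15.50 = $9,192.90
Ending inventory: 47 @ $13.70 + 111 @ $15.50 = $2,364.40

COGS = $9,192.90; ending inventory = $2,364.40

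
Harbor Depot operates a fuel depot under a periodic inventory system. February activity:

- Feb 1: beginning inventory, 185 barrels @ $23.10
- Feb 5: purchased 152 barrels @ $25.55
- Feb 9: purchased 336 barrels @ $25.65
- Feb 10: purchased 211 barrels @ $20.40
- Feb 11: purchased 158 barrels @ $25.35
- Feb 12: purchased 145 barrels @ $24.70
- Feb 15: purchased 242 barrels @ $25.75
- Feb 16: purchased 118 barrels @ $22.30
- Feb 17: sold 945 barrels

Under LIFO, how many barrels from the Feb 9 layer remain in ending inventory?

Feb 17, 945 sold [LIFO — newest first]: 118 @ $22.30 + 242 @ $25.75 + 145 @ $24.70 + 158 @ $25.35 + 211 @ $20.40 + 71 @ $25.65 = $22,575.25
Ending inventory: 185 @ $23.10 + 152 @ $25.55 + 265 @ $25.65 = $14,954.35

265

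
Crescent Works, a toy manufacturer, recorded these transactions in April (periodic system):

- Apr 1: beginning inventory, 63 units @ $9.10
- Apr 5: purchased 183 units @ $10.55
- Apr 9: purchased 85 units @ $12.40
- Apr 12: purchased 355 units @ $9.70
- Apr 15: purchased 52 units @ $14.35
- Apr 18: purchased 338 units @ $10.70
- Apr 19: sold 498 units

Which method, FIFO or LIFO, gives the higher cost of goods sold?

FIFO COGS: 63 @ $9.10 + 183 @ $10.55 + 85 @ $12.40 + 167 @ $9.70 = $5,177.85
LIFO COGS: 338 @ $10.70 + 52 @ $14.35 + 108 @ $9.70 = $5,410.40

LIFO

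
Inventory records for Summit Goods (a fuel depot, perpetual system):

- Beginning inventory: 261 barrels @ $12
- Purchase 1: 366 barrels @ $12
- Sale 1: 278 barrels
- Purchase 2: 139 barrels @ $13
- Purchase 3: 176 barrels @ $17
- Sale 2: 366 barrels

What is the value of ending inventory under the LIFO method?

Sale 1 (278) [LIFO — newest first]: 278 @ $12 = $3,336
Sale 2 (366) [LIFO — newest first]: 176 @ $17 + 139 @ $13 + 51 @ $12 = $5,411
Total COGS = $3,336 + $5,411 = $8,747
Ending inventory: 261 @ $12 + 37 @ $12 = $3,576

Ending inventory = $3,576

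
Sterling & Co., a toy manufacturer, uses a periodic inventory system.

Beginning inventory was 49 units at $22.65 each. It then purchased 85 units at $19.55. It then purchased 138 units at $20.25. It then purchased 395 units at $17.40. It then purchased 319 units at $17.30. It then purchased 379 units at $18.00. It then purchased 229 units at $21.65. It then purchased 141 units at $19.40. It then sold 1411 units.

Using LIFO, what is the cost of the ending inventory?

Ending inventory = $6,470.90

Sale 1 (1411) [LIFO — newest first]: 141 @ $19.40 + 229 @ $21.65 + 379 @ $18.00 + 319 @ $17.30 + 343 @ $17.40 = $26,002.15
Ending inventory: 49 @ $22.65 + 85 @ $19.55 + 138 @ $20.25 + 52 @ $17.40 = $6,470.90
Check: goods available $32,473.05 = COGS $26,002.15 + ending $6,470.90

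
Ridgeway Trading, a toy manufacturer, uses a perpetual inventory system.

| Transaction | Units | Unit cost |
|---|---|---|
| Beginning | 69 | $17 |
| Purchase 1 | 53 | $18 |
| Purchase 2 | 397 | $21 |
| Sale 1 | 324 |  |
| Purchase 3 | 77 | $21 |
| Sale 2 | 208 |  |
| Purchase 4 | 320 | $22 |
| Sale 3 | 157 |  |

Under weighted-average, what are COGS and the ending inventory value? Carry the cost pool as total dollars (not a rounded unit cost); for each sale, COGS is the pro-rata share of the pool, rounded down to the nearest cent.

After Beginning: 69 on hand, pool $1,173.00 (≈ $17.0000 each)
After Purchase 1: 122 on hand, pool $2,127.00 (≈ $17.4344 each)
After Purchase 2: 519 on hand, pool $10,464.00 (≈ $20.1618 each)
Sale 1, sell 324: 324/519 × $10,464.00 → $6,532.43
After Purchase 3: 272 on hand, pool $5,548.57 (≈ $20.3992 each)
Sale 2, sell 208: 208/272 × $5,548.57 → $4,243.02
After Purchase 4: 384 on hand, pool $8,345.55 (≈ $21.7332 each)
Sale 3, sell 157: 157/384 × $8,345.55 → $3,412.11
Total COGS = $6,532.43 + $4,243.02 + $3,412.11 = $14,187.56
Ending inventory (cost pool remaining) = $4,933.44

COGS = $14,187.56; ending inventory = $4,933.44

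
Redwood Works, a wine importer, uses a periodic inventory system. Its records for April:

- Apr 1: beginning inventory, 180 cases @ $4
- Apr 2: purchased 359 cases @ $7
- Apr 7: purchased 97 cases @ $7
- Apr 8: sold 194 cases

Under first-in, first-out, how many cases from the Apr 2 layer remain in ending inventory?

345

Apr 8, 194 sold [FIFO — oldest first]: 180 @ $4 + 14 @ $7 = $818
Ending inventory: 345 @ $7 + 97 @ $7 = $3,094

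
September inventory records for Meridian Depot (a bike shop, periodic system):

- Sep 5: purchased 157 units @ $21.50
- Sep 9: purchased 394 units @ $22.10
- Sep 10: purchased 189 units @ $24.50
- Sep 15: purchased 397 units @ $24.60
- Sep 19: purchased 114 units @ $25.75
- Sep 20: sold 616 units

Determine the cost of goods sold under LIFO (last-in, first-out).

Sep 20, 616 sold [LIFO — newest first]: 114 @ $25.75 + 397 @ $24.60 + 105 @ $24.50 = $15,274.20
Ending inventory: 157 @ $21.50 + 394 @ $22.10 + 84 @ $24.50 = $14,140.90

COGS = $15,274.20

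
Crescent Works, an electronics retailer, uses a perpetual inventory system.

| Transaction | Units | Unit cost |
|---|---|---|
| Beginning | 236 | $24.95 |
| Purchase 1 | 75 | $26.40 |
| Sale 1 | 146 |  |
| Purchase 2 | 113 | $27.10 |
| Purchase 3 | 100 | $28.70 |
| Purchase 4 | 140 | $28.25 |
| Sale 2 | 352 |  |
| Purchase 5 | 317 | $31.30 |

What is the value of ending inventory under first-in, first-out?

Sale 1 (146) [FIFO — oldest first]: 146 @ $24.95 = $3,642.70
Sale 2 (352) [FIFO — oldest first]: 90 @ $24.95 + 75 @ $26.40 + 113 @ $27.10 + 74 @ $28.70 = $9,411.60
Total COGS = $3,642.70 + $9,411.60 = $13,054.30
Ending inventory: 26 @ $28.70 + 140 @ $28.25 + 317 @ $31.30 = $14,623.30

Ending inventory = $14,623.30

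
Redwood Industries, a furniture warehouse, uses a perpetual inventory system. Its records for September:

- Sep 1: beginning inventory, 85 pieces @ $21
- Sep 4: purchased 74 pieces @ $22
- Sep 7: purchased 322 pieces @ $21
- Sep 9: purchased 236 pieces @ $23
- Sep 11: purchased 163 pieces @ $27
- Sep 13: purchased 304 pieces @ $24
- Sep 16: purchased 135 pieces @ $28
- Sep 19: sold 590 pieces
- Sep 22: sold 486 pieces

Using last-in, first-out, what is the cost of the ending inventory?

Sep 19, 590 sold [LIFO — newest first]: 135 @ $28 + 304 @ $24 + 151 @ $27 = $15,153
Sep 22, 486 sold [LIFO — newest first]: 12 @ $27 + 236 @ $23 + 238 @ $21 = $10,750
Total COGS = $15,153 + $10,750 = $25,903
Ending inventory: 85 @ $21 + 74 @ $22 + 84 @ $21 = $5,177

Ending inventory = $5,177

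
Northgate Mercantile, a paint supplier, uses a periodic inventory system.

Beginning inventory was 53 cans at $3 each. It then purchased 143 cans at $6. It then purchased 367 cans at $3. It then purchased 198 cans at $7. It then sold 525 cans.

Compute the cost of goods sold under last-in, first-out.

COGS = $2,367

Sale 1 (525) [LIFO — newest first]: 198 @ $7 + 327 @ $3 = $2,367
Ending inventory: 53 @ $3 + 143 @ $6 + 40 @ $3 = $1,137
Check: goods available $3,504 = COGS $2,367 + ending $1,137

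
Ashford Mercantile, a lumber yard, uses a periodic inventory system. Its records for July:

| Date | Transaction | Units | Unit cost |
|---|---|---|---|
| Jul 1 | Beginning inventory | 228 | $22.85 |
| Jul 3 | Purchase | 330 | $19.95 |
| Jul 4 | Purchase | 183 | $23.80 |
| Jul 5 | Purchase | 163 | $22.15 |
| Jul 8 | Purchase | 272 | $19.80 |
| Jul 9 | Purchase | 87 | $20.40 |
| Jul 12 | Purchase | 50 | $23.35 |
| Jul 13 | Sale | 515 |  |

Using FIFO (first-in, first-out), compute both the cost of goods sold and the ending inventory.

COGS = $10,935.45; ending inventory = $17,151.60

Jul 13, 515 sold [FIFO — oldest first]: 228 @ $22.85 + 287 @ $19.95 = $10,935.45
Ending inventory: 43 @ $19.95 + 183 @ $23.80 + 163 @ $22.15 + 272 @ $19.80 + 87 @ $20.40 + 50 @ $23.35 = $17,151.60
Check: goods available $28,087.05 = COGS $10,935.45 + ending $17,151.60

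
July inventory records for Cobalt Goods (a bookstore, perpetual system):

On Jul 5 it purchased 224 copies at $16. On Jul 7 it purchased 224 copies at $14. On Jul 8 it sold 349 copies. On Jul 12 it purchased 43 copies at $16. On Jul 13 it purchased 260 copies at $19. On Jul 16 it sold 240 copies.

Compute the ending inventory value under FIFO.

Jul 8, 349 sold [FIFO — oldest first]: 224 @ $16 + 125 @ $14 = $5,334
Jul 16, 240 sold [FIFO — oldest first]: 99 @ $14 + 43 @ $16 + 98 @ $19 = $3,936
Total COGS = $5,334 + $3,936 = $9,270
Ending inventory: 162 @ $19 = $3,078

Ending inventory = $3,078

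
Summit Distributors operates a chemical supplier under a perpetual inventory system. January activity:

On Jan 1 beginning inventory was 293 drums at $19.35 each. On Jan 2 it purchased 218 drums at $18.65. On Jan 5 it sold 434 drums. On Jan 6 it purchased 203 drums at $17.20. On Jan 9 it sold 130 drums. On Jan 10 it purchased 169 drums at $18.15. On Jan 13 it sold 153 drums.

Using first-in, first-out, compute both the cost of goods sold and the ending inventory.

COGS = $13,281.30; ending inventory = $3,012.90

Jan 5, 434 sold [FIFO — oldest first]: 293 @ $19.35 + 141 @ $18.65 = $8,299.20
Jan 9, 130 sold [FIFO — oldest first]: 77 @ $18.65 + 53 @ $17.20 = $2,347.65
Jan 13, 153 sold [FIFO — oldest first]: 150 @ $17.20 + 3 @ $18.15 = $2,634.45
Total COGS = $8,299.20 + $2,347.65 + $2,634.45 = $13,281.30
Ending inventory: 166 @ $18.15 = $3,012.90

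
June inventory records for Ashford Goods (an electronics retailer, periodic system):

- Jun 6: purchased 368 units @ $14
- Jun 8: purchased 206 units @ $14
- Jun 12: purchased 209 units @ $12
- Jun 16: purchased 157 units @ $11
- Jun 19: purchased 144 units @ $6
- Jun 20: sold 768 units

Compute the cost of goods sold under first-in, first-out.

Jun 20, 768 sold [FIFO — oldest first]: 368 @ $14 + 206 @ $14 + 194 @ $12 = $10,364
Ending inventory: 15 @ $12 + 157 @ $11 + 144 @ $6 = $2,771
Check: goods available $13,135 = COGS $10,364 + ending $2,771

COGS = $10,364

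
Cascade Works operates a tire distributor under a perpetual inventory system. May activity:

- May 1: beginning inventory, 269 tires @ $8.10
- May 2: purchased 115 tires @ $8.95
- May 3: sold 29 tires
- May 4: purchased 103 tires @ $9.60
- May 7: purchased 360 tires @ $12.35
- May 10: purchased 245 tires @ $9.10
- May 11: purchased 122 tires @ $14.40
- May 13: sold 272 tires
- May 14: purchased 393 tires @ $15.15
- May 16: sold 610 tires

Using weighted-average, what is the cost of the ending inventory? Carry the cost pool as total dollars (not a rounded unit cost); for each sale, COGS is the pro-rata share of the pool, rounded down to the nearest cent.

Ending inventory = $8,259.10

After May 1: 269 on hand, pool $2,178.90 (≈ $8.1000 each)
After May 2: 384 on hand, pool $3,208.15 (≈ $8.3546 each)
May 3, sell 29: 29/384 × $3,208.15 → $242.28
After May 4: 458 on hand, pool $3,954.67 (≈ $8.6347 each)
After May 7: 818 on hand, pool $8,400.67 (≈ $10.2698 each)
After May 10: 1063 on hand, pool $10,630.17 (≈ $10.0002 each)
After May 11: 1185 on hand, pool $12,386.97 (≈ $10.4531 each)
May 13, sell 272: 272/1185 × $12,386.97 → $2,843.25
After May 14: 1306 on hand, pool $15,497.67 (≈ $11.8665 each)
May 16, sell 610: 610/1306 × $15,497.67 → $7,238.57
Total COGS = $242.28 + $2,843.25 + $7,238.57 = $10,324.10
Ending inventory (cost pool remaining) = $8,259.10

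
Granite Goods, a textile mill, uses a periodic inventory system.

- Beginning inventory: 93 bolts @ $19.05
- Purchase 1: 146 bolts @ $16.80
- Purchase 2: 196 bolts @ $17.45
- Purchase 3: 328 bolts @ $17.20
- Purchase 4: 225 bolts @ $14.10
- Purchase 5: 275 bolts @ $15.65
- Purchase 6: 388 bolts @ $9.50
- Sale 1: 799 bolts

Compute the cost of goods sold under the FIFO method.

COGS = $13,793.85

Sale 1 (799) [FIFO — oldest first]: 93 @ $19.05 + 146 @ $16.80 + 196 @ $17.45 + 328 @ $17.20 + 36 @ $14.10 = $13,793.85
Ending inventory: 189 @ $14.10 + 275 @ $15.65 + 388 @ $9.50 = $10,654.65
Check: goods available $24,448.50 = COGS $13,793.85 + ending $10,654.65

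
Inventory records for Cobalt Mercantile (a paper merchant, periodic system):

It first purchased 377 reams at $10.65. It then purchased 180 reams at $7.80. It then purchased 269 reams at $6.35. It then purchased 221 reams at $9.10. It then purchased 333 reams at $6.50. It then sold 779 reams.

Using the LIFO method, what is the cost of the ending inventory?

Ending inventory = $5,698.45

Sale 1 (779) [LIFO — newest first]: 333 @ $6.50 + 221 @ $9.10 + 225 @ $6.35 = $5,604.35
Ending inventory: 377 @ $10.65 + 180 @ $7.80 + 44 @ $6.35 = $5,698.45
Check: goods available $11,302.80 = COGS $5,604.35 + ending $5,698.45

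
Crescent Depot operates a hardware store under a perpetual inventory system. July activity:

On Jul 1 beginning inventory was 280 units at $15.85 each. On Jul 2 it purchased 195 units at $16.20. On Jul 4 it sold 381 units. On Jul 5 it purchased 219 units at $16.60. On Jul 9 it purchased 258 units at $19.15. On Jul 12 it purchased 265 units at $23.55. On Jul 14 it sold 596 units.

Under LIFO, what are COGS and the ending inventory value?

Jul 4, 381 sold [LIFO — newest first]: 195 @ $16.20 + 186 @ $15.85 = $6,107.10
Jul 14, 596 sold [LIFO — newest first]: 265 @ $23.55 + 258 @ $19.15 + 73 @ $16.60 = $12,393.25
Total COGS = $6,107.10 + $12,393.25 = $18,500.35
Ending inventory: 94 @ $15.85 + 146 @ $16.60 = $3,913.50
Check: goods available $22,413.85 = COGS $18,500.35 + ending $3,913.50

COGS = $18,500.35; ending inventory = $3,913.50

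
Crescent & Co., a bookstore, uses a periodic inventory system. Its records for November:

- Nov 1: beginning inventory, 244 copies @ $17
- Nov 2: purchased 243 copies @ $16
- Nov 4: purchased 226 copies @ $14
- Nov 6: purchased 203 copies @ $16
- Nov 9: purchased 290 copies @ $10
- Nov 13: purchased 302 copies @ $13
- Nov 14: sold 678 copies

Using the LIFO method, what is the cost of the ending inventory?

Nov 14, 678 sold [LIFO — newest first]: 302 @ $13 + 290 @ $10 + 86 @ $16 = $8,202
Ending inventory: 244 @ $17 + 243 @ $16 + 226 @ $14 + 117 @ $16 = $13,072

Ending inventory = $13,072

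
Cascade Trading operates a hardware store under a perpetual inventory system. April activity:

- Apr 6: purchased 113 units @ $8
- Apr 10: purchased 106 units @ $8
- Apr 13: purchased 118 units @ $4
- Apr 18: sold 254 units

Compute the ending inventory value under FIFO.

Ending inventory = $332

Apr 18, 254 sold [FIFO — oldest first]: 113 @ $8 + 106 @ $8 + 35 @ $4 = $1,892
Ending inventory: 83 @ $4 = $332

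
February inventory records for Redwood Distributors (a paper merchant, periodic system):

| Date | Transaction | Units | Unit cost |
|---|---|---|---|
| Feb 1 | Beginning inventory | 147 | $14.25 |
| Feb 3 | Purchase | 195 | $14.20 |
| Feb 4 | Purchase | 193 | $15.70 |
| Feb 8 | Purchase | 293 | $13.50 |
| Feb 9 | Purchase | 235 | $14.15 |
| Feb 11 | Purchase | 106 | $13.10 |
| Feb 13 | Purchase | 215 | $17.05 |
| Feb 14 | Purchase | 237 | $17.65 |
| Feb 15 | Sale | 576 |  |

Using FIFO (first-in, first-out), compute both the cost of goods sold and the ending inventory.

COGS = $8,447.35; ending inventory = $15,964.65

Feb 15, 576 sold [FIFO — oldest first]: 147 @ $14.25 + 195 @ $14.20 + 193 @ $15.70 + 41 @ $13.50 = $8,447.35
Ending inventory: 252 @ $13.50 + 235 @ $14.15 + 106 @ $13.10 + 215 @ $17.05 + 237 @ $17.65 = $15,964.65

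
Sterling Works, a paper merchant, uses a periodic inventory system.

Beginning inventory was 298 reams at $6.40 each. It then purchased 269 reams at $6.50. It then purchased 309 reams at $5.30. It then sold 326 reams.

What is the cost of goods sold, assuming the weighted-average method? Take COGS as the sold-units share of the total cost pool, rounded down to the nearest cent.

Sale 1, sell 326: 326/876 × $5,293.40 → $1,969.91
Ending inventory (cost pool remaining) = $3,323.49

COGS = $1,969.91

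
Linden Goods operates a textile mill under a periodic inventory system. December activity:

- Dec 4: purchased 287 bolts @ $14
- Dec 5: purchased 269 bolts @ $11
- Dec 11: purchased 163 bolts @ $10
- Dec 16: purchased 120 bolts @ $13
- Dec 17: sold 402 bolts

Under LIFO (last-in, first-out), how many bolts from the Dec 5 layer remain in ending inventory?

Dec 17, 402 sold [LIFO — newest first]: 120 @ $13 + 163 @ $10 + 119 @ $11 = $4,499
Ending inventory: 287 @ $14 + 150 @ $11 = $5,668

150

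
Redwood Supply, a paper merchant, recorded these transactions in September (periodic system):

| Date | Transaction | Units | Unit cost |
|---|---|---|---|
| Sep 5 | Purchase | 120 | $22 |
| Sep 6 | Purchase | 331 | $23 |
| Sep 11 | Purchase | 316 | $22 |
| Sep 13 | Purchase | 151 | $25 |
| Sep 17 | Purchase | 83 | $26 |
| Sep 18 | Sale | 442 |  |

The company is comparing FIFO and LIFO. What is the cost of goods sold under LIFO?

FIFO COGS: 120 @ $22 + 322 @ $23 = $10,046
LIFO COGS: 83 @ $26 + 151 @ $25 + 208 @ $22 = $10,509

COGS = $10,509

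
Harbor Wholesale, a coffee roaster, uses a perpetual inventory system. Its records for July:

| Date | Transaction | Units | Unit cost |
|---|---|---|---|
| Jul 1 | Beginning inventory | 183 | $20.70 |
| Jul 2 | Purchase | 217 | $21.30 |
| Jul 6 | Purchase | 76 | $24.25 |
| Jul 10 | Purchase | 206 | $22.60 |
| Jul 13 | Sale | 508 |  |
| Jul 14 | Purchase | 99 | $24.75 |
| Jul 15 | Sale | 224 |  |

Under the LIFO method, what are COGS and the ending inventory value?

Jul 13, 508 sold [LIFO — newest first]: 206 @ $22.60 + 76 @ $24.25 + 217 @ $21.30 + 9 @ $20.70 = $11,307.00
Jul 15, 224 sold [LIFO — newest first]: 99 @ $24.75 + 125 @ $20.70 = $5,037.75
Total COGS = $11,307.00 + $5,037.75 = $16,344.75
Ending inventory: 49 @ $20.70 = $1,014.30
Check: goods available $17,359.05 = COGS $16,344.75 + ending $1,014.30

COGS = $16,344.75; ending inventory = $1,014.30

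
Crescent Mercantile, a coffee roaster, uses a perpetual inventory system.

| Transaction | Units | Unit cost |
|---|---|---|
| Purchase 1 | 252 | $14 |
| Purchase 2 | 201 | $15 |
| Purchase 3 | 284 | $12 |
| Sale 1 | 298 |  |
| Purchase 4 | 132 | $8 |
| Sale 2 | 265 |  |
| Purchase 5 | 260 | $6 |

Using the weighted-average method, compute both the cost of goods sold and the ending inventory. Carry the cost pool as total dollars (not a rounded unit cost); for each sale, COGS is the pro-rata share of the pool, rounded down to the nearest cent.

COGS = $7,264.58; ending inventory = $5,302.42

After Purchase 1: 252 on hand, pool $3,528.00 (≈ $14.0000 each)
After Purchase 2: 453 on hand, pool $6,543.00 (≈ $14.4437 each)
After Purchase 3: 737 on hand, pool $9,951.00 (≈ $13.5020 each)
Sale 1, sell 298: 298/737 × $9,951.00 → $4,023.60
After Purchase 4: 571 on hand, pool $6,983.40 (≈ $12.2301 each)
Sale 2, sell 265: 265/571 × $6,983.40 → $3,240.98
After Purchase 5: 566 on hand, pool $5,302.42 (≈ $9.3682 each)
Total COGS = $4,023.60 + $3,240.98 = $7,264.58
Ending inventory (cost pool remaining) = $5,302.42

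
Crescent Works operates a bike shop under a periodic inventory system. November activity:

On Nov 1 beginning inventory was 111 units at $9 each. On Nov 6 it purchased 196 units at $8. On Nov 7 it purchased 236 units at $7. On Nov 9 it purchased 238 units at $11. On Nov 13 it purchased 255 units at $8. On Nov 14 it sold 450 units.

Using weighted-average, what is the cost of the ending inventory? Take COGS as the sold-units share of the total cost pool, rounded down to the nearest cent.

Ending inventory = $5,021.17

Nov 14, sell 450: 450/1036 × $8,877.00 → $3,855.83
Ending inventory (cost pool remaining) = $5,021.17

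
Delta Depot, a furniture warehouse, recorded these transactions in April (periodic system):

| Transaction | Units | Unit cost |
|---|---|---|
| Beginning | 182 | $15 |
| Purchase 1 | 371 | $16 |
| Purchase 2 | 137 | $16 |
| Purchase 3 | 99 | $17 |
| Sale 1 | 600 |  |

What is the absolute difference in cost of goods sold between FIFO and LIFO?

FIFO COGS: 182 @ $15 + 371 @ $16 + 47 @ $16 = $9,418
LIFO COGS: 99 @ $17 + 137 @ $16 + 364 @ $16 = $9,699
Difference = |$9,418 − $9,699| = $281

$281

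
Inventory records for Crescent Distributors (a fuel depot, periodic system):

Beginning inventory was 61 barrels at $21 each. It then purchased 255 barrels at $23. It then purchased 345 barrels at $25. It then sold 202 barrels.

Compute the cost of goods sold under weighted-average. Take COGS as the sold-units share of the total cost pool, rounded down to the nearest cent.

COGS = $4,819.57

Sale 1, sell 202: 202/661 × $15,771.00 → $4,819.57
Ending inventory (cost pool remaining) = $10,951.43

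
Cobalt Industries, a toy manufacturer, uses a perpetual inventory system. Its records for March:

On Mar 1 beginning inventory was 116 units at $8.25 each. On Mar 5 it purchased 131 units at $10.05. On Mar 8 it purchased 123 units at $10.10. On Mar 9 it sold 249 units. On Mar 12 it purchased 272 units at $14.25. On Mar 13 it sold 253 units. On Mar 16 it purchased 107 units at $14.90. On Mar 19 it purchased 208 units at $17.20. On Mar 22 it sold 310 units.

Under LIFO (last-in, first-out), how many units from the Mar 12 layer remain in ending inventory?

Mar 9, 249 sold [LIFO — newest first]: 123 @ $10.10 + 126 @ $10.05 = $2,508.60
Mar 13, 253 sold [LIFO — newest first]: 253 @ $14.25 = $3,605.25
Mar 22, 310 sold [LIFO — newest first]: 208 @ $17.20 + 102 @ $14.90 = $5,097.40
Total COGS = $2,508.60 + $3,605.25 + $5,097.40 = $11,211.25
Ending inventory: 116 @ $8.25 + 5 @ $10.05 + 19 @ $14.25 + 5 @ $14.90 = $1,352.50

19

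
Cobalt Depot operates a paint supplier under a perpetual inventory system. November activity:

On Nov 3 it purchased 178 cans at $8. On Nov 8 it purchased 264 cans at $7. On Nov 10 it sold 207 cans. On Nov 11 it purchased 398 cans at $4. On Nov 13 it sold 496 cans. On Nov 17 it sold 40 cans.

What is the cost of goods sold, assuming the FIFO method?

Nov 10, 207 sold [FIFO — oldest first]: 178 @ $8 + 29 @ $7 = $1,627
Nov 13, 496 sold [FIFO — oldest first]: 235 @ $7 + 261 @ $4 = $2,689
Nov 17, 40 sold [FIFO — oldest first]: 40 @ $4 = $160
Total COGS = $1,627 + $2,689 + $160 = $4,476
Ending inventory: 97 @ $4 = $388

COGS = $4,476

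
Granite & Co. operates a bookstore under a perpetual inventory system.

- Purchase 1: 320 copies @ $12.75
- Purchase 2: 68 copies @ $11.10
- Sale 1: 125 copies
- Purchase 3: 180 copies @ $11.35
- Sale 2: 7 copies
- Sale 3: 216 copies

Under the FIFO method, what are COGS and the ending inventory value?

Sale 1 (125) [FIFO — oldest first]: 125 @ $12.75 = $1,593.75
Sale 2 (7) [FIFO — oldest first]: 7 @ $12.75 = $89.25
Sale 3 (216) [FIFO — oldest first]: 188 @ $12.75 + 28 @ $11.10 = $2,707.80
Total COGS = $1,593.75 + $89.25 + $2,707.80 = $4,390.80
Ending inventory: 40 @ $11.10 + 180 @ $11.35 = $2,487.00

COGS = $4,390.80; ending inventory = $2,487.00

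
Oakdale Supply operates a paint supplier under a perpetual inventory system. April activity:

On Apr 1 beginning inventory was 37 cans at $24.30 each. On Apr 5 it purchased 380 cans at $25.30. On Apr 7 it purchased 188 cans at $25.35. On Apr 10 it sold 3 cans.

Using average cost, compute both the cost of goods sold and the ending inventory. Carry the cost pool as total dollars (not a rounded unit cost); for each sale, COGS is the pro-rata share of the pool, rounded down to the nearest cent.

COGS = $75.76; ending inventory = $15,203.14

After Apr 1: 37 on hand, pool $899.10 (≈ $24.3000 each)
After Apr 5: 417 on hand, pool $10,513.10 (≈ $25.2113 each)
After Apr 7: 605 on hand, pool $15,278.90 (≈ $25.2544 each)
Apr 10, sell 3: 3/605 × $15,278.90 → $75.76
Ending inventory (cost pool remaining) = $15,203.14
Check: goods available $15,278.90 = COGS $75.76 + ending $15,203.14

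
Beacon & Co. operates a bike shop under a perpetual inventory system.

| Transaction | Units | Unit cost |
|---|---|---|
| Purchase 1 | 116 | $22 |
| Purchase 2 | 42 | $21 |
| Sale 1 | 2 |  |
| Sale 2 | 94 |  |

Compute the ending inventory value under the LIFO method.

Sale 1 (2) [LIFO — newest first]: 2 @ $21 = $42
Sale 2 (94) [LIFO — newest first]: 40 @ $21 + 54 @ $22 = $2,028
Total COGS = $42 + $2,028 = $2,070
Ending inventory: 62 @ $22 = $1,364
Check: goods available $3,434 = COGS $2,070 + ending $1,364

Ending inventory = $1,364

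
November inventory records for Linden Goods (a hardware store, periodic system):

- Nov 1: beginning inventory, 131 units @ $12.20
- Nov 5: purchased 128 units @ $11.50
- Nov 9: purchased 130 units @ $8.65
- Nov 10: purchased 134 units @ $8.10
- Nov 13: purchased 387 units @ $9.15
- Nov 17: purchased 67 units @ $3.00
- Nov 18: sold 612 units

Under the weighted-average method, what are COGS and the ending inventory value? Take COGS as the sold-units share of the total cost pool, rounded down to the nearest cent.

Nov 18, sell 612: 612/977 × $9,022.15 → $5,651.54
Ending inventory (cost pool remaining) = $3,370.61

COGS = $5,651.54; ending inventory = $3,370.61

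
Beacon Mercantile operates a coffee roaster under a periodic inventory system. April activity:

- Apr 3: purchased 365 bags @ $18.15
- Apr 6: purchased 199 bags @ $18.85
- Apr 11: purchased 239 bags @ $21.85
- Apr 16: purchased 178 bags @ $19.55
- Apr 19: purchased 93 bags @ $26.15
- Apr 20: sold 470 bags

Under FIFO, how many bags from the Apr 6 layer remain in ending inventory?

Apr 20, 470 sold [FIFO — oldest first]: 365 @ $18.15 + 105 @ $18.85 = $8,604.00
Ending inventory: 94 @ $18.85 + 239 @ $21.85 + 178 @ $19.55 + 93 @ $26.15 = $12,905.90
Check: goods available $21,509.90 = COGS $8,604.00 + ending $12,905.90

94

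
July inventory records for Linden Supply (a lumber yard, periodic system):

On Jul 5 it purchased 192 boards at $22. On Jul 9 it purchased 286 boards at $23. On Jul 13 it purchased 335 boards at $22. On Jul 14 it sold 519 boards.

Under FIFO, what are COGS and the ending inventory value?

COGS = $11,704; ending inventory = $6,468

Jul 14, 519 sold [FIFO — oldest first]: 192 @ $22 + 286 @ $23 + 41 @ $22 = $11,704
Ending inventory: 294 @ $22 = $6,468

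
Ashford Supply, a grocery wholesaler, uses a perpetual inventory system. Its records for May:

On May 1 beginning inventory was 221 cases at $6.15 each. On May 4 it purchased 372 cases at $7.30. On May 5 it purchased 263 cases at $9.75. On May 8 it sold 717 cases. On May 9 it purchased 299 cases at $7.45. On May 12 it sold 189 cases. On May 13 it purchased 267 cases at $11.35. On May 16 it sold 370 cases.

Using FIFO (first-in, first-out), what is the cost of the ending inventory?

May 8, 717 sold [FIFO — oldest first]: 221 @ $6.15 + 372 @ $7.30 + 124 @ $9.75 = $5,283.75
May 12, 189 sold [FIFO — oldest first]: 139 @ $9.75 + 50 @ $7.45 = $1,727.75
May 16, 370 sold [FIFO — oldest first]: 249 @ $7.45 + 121 @ $11.35 = $3,228.40
Total COGS = $5,283.75 + $1,727.75 + $3,228.40 = $10,239.90
Ending inventory: 146 @ $11.35 = $1,657.10

Ending inventory = $1,657.10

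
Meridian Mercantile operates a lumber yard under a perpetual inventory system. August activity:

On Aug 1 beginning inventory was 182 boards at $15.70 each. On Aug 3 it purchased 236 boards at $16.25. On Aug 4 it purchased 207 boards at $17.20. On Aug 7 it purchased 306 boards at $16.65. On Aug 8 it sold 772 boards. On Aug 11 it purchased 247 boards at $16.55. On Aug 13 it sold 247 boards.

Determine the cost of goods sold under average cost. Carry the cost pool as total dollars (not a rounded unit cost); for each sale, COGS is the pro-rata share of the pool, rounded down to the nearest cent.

After Aug 1: 182 on hand, pool $2,857.40 (≈ $15.7000 each)
After Aug 3: 418 on hand, pool $6,692.40 (≈ $16.0105 each)
After Aug 4: 625 on hand, pool $10,252.80 (≈ $16.4045 each)
After Aug 7: 931 on hand, pool $15,347.70 (≈ $16.4852 each)
Aug 8, sell 772: 772/931 × $15,347.70 → $12,726.55
After Aug 11: 406 on hand, pool $6,709.00 (≈ $16.5246 each)
Aug 13, sell 247: 247/406 × $6,709.00 → $4,081.58
Total COGS = $12,726.55 + $4,081.58 = $16,808.13
Ending inventory (cost pool remaining) = $2,627.42
Check: goods available $19,435.55 = COGS $16,808.13 + ending $2,627.42

COGS = $16,808.13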